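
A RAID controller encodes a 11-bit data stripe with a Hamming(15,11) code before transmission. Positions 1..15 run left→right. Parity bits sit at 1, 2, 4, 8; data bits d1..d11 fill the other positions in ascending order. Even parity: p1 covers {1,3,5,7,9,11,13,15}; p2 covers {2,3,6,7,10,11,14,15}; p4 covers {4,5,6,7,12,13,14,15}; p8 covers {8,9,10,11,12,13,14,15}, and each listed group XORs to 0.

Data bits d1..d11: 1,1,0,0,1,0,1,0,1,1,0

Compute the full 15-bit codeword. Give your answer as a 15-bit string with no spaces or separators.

Place data at non-parity positions: p1 p2 1 p4 1 0 0 p8 1 0 1 0 1 1 0
p1 (pos 1,3,5,7,9,11,13,15): XOR of data positions = 1⊕1⊕0⊕1⊕1⊕1⊕0 = 1
p2 (pos 2,3,6,7,10,11,14,15): XOR of data positions = 1⊕0⊕0⊕0⊕1⊕1⊕0 = 1
p4 (pos 4,5,6,7,12,13,14,15): XOR of data positions = 1⊕0⊕0⊕0⊕1⊕1⊕0 = 1
p8 (pos 8,9,10,11,12,13,14,15): XOR of data positions = 1⊕0⊕1⊕0⊕1⊕1⊕0 = 0
Codeword: 111110001010110

111110001010110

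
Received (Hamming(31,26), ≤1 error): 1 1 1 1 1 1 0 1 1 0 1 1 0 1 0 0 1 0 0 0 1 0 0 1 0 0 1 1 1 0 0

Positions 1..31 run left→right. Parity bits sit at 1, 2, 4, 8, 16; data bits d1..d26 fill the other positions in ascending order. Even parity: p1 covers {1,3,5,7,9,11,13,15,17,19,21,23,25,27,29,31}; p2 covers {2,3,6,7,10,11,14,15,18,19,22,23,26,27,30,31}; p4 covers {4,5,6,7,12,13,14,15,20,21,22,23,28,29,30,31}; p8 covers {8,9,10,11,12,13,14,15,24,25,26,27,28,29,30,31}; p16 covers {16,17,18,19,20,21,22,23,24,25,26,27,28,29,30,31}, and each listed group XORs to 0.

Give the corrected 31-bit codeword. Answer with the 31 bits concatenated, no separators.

1111110100110100100010010011100

s1 (pos 1,3,5,7,9,11,13,15,17,19,21,23,25,27,29,31): 1⊕1⊕1⊕0⊕1⊕1⊕0⊕0⊕1⊕0⊕1⊕0⊕0⊕1⊕1⊕0 = 1
s2 (pos 2,3,6,7,10,11,14,15,18,19,22,23,26,27,30,31): 1⊕1⊕1⊕0⊕0⊕1⊕1⊕0⊕0⊕0⊕0⊕0⊕0⊕1⊕0⊕0 = 0
s4 (pos 4,5,6,7,12,13,14,15,20,21,22,23,28,29,30,31): 1⊕1⊕1⊕0⊕1⊕0⊕1⊕0⊕0⊕1⊕0⊕0⊕1⊕1⊕0⊕0 = 0
s8 (pos 8,9,10,11,12,13,14,15,24,25,26,27,28,29,30,31): 1⊕1⊕0⊕1⊕1⊕0⊕1⊕0⊕1⊕0⊕0⊕1⊕1⊕1⊕0⊕0 = 1
s16 (pos 16,17,18,19,20,21,22,23,24,25,26,27,28,29,30,31): 0⊕1⊕0⊕0⊕0⊕1⊕0⊕0⊕1⊕0⊕0⊕1⊕1⊕1⊕0⊕0 = 0
Syndrome s16…s1 = 01001 → error at position 9.
Flip position 9: 1111110110110100100010010011100 → 1111110100110100100010010011100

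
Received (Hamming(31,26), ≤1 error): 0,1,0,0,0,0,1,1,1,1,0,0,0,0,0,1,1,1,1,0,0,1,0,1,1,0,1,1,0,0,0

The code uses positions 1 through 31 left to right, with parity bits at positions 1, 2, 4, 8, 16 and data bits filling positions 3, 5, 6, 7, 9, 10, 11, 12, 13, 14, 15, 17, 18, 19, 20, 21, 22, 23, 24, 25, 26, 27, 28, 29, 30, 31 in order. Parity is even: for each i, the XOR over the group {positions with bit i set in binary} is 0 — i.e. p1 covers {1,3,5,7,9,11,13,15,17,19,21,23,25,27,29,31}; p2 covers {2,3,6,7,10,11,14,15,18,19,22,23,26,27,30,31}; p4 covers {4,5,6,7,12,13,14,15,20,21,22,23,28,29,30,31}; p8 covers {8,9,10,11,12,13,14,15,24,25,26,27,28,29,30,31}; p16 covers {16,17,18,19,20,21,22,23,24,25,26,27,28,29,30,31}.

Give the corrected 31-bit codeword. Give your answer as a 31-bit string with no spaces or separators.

s1 (pos 1,3,5,7,9,11,13,15,17,19,21,23,25,27,29,31): 0⊕0⊕0⊕1⊕1⊕0⊕0⊕0⊕1⊕1⊕0⊕0⊕1⊕1⊕0⊕0 = 0
s2 (pos 2,3,6,7,10,11,14,15,18,19,22,23,26,27,30,31): 1⊕0⊕0⊕1⊕1⊕0⊕0⊕0⊕1⊕1⊕1⊕0⊕0⊕1⊕0⊕0 = 1
s4 (pos 4,5,6,7,12,13,14,15,20,21,22,23,28,29,30,31): 0⊕0⊕0⊕1⊕0⊕0⊕0⊕0⊕0⊕0⊕1⊕0⊕1⊕0⊕0⊕0 = 1
s8 (pos 8,9,10,11,12,13,14,15,24,25,26,27,28,29,30,31): 1⊕1⊕1⊕0⊕0⊕0⊕0⊕0⊕1⊕1⊕0⊕1⊕1⊕0⊕0⊕0 = 1
s16 (pos 16,17,18,19,20,21,22,23,24,25,26,27,28,29,30,31): 1⊕1⊕1⊕1⊕0⊕0⊕1⊕0⊕1⊕1⊕0⊕1⊕1⊕0⊕0⊕0 = 1
Syndrome s16…s1 = 11110 → error at position 30.
Flip position 30: 0100001111000001111001011011000 → 0100001111000001111001011011010

0100001111000001111001011011010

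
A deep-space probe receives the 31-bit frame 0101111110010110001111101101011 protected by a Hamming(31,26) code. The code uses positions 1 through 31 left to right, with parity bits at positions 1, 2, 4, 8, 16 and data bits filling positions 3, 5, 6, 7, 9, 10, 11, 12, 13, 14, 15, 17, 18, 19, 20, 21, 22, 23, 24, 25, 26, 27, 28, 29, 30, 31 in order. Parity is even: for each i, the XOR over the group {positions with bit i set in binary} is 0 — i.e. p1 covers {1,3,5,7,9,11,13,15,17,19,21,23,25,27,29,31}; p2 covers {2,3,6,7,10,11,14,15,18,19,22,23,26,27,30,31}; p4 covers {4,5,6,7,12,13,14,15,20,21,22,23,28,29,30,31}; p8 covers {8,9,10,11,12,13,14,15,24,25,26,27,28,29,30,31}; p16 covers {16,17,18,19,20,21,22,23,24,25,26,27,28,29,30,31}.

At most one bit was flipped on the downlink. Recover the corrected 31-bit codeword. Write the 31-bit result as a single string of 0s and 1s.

s1 (pos 1,3,5,7,9,11,13,15,17,19,21,23,25,27,29,31): 0⊕0⊕1⊕1⊕1⊕0⊕0⊕1⊕0⊕1⊕1⊕1⊕1⊕0⊕0⊕1 = 1
s2 (pos 2,3,6,7,10,11,14,15,18,19,22,23,26,27,30,31): 1⊕0⊕1⊕1⊕0⊕0⊕1⊕1⊕0⊕1⊕1⊕1⊕1⊕0⊕1⊕1 = 1
s4 (pos 4,5,6,7,12,13,14,15,20,21,22,23,28,29,30,31): 1⊕1⊕1⊕1⊕1⊕0⊕1⊕1⊕1⊕1⊕1⊕1⊕1⊕0⊕1⊕1 = 0
s8 (pos 8,9,10,11,12,13,14,15,24,25,26,27,28,29,30,31): 1⊕1⊕0⊕0⊕1⊕0⊕1⊕1⊕0⊕1⊕1⊕0⊕1⊕0⊕1⊕1 = 0
s16 (pos 16,17,18,19,20,21,22,23,24,25,26,27,28,29,30,31): 0⊕0⊕0⊕1⊕1⊕1⊕1⊕1⊕0⊕1⊕1⊕0⊕1⊕0⊕1⊕1 = 0
Syndrome s16…s1 = 00011 → error at position 3.
Flip position 3: 0101111110010110001111101101011 → 0111111110010110001111101101011

0111111110010110001111101101011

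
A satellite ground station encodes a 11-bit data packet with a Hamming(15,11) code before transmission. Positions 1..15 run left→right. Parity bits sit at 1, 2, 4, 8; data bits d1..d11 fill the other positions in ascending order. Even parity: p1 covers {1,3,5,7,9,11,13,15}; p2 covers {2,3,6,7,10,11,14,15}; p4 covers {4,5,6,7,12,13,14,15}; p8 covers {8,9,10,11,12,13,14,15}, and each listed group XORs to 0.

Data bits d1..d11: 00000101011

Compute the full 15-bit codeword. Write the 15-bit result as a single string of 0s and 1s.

Place data at non-parity positions: p1 p2 0 p4 0 0 0 p8 0 1 0 1 0 1 1
p1 (pos 1,3,5,7,9,11,13,15): XOR of data positions = 0⊕0⊕0⊕0⊕0⊕0⊕1 = 1
p2 (pos 2,3,6,7,10,11,14,15): XOR of data positions = 0⊕0⊕0⊕1⊕0⊕1⊕1 = 1
p4 (pos 4,5,6,7,12,13,14,15): XOR of data positions = 0⊕0⊕0⊕1⊕0⊕1⊕1 = 1
p8 (pos 8,9,10,11,12,13,14,15): XOR of data positions = 0⊕1⊕0⊕1⊕0⊕1⊕1 = 0
Codeword: 110100000101011

110100000101011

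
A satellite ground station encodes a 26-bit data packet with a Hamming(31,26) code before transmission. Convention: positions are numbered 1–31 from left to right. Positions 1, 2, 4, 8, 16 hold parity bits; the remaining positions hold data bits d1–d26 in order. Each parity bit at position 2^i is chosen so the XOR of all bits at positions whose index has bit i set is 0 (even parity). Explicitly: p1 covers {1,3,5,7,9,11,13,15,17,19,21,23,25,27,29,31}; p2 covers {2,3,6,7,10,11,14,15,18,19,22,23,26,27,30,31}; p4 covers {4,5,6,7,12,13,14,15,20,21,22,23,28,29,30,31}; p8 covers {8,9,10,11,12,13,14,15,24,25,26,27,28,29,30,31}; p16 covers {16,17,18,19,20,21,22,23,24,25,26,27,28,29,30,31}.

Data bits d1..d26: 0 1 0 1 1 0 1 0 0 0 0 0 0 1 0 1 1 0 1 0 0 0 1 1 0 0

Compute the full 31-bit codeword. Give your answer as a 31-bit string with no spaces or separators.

1000101110100000001011010001100

Place data at non-parity positions: p1 p2 0 p4 1 0 1 p8 1 0 1 0 0 0 0 p16 0 0 1 0 1 1 0 1 0 0 0 1 1 0 0
p1 (pos 1,3,5,7,9,11,13,15,17,19,21,23,25,27,29,31): XOR of data positions = 0⊕1⊕1⊕1⊕1⊕0⊕0⊕0⊕1⊕1⊕0⊕0⊕0⊕1⊕0 = 1
p2 (pos 2,3,6,7,10,11,14,15,18,19,22,23,26,27,30,31): XOR of data positions = 0⊕0⊕1⊕0⊕1⊕0⊕0⊕0⊕1⊕1⊕0⊕0⊕0⊕0⊕0 = 0
p4 (pos 4,5,6,7,12,13,14,15,20,21,22,23,28,29,30,31): XOR of data positions = 1⊕0⊕1⊕0⊕0⊕0⊕0⊕0⊕1⊕1⊕0⊕1⊕1⊕0⊕0 = 0
p8 (pos 8,9,10,11,12,13,14,15,24,25,26,27,28,29,30,31): XOR of data positions = 1⊕0⊕1⊕0⊕0⊕0⊕0⊕1⊕0⊕0⊕0⊕1⊕1⊕0⊕0 = 1
p16 (pos 16,17,18,19,20,21,22,23,24,25,26,27,28,29,30,31): XOR of data positions = 0⊕0⊕1⊕0⊕1⊕1⊕0⊕1⊕0⊕0⊕0⊕1⊕1⊕0⊕0 = 0
Codeword: 1000101110100000001011010001100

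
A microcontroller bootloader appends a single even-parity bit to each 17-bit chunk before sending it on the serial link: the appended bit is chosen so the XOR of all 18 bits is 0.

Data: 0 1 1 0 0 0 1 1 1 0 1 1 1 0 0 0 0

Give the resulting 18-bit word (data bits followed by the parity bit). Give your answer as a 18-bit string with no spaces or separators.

011000111011100000

XOR of the 17 data bits: 0⊕1⊕1⊕0⊕0⊕0⊕1⊕1⊕1⊕0⊕1⊕1⊕1⊕0⊕0⊕0⊕0 = 0
Parity bit = 0 (so all 18 bits XOR to 0).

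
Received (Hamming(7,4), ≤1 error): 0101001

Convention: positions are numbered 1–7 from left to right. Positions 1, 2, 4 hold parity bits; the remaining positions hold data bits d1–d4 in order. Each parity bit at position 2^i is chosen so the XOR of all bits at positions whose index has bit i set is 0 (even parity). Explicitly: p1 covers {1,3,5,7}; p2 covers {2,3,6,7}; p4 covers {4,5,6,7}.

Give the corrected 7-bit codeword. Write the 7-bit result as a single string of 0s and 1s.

s1 (pos 1,3,5,7): 0⊕0⊕0⊕1 = 1
s2 (pos 2,3,6,7): 1⊕0⊕0⊕1 = 0
s4 (pos 4,5,6,7): 1⊕0⊕0⊕1 = 0
Syndrome s4…s1 = 001 → error at position 1.
Flip position 1: 0101001 → 1101001

1101001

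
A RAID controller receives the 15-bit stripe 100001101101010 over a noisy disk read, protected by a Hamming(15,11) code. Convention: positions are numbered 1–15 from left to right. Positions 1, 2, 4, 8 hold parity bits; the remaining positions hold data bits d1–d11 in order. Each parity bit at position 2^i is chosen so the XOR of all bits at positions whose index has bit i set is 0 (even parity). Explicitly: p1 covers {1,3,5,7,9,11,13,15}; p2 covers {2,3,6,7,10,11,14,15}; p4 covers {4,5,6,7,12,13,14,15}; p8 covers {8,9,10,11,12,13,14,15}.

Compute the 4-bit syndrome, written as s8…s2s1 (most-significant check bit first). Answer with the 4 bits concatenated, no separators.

0001

s1 (pos 1,3,5,7,9,11,13,15): 1⊕0⊕0⊕1⊕1⊕0⊕0⊕0 = 1
s2 (pos 2,3,6,7,10,11,14,15): 0⊕0⊕1⊕1⊕1⊕0⊕1⊕0 = 0
s4 (pos 4,5,6,7,12,13,14,15): 0⊕0⊕1⊕1⊕1⊕0⊕1⊕0 = 0
s8 (pos 8,9,10,11,12,13,14,15): 0⊕1⊕1⊕0⊕1⊕0⊕1⊕0 = 0
Syndrome s8…s1 = 0001 → error at position 1.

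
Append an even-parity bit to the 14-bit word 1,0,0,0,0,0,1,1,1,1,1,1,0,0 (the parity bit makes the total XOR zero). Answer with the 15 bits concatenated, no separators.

XOR of the 14 data bits: 1⊕0⊕0⊕0⊕0⊕0⊕1⊕1⊕1⊕1⊕1⊕1⊕0⊕0 = 1
Parity bit = 1 (so all 15 bits XOR to 0).

100000111111001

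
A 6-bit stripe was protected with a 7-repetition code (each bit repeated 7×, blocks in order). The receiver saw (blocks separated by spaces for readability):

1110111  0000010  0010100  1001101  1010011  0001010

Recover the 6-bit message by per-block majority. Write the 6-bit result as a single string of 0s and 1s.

100110

Block 1 (1110111): 6 ones → 1
Block 2 (0000010): 1 one → 0
Block 3 (0010100): 2 ones → 0
Block 4 (1001101): 4 ones → 1
Block 5 (1010011): 4 ones → 1
Block 6 (0001010): 2 ones → 0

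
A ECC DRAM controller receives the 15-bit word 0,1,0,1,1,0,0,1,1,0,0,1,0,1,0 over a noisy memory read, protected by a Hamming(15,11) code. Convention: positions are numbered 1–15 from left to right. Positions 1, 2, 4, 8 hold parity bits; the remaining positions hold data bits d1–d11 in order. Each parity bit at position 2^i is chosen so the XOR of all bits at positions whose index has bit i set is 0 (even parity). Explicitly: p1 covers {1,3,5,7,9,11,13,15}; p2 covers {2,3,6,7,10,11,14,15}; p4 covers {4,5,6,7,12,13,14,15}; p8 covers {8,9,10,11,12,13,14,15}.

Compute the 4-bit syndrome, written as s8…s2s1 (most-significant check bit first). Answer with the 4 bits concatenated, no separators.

s1 (pos 1,3,5,7,9,11,13,15): 0⊕0⊕1⊕0⊕1⊕0⊕0⊕0 = 0
s2 (pos 2,3,6,7,10,11,14,15): 1⊕0⊕0⊕0⊕0⊕0⊕1⊕0 = 0
s4 (pos 4,5,6,7,12,13,14,15): 1⊕1⊕0⊕0⊕1⊕0⊕1⊕0 = 0
s8 (pos 8,9,10,11,12,13,14,15): 1⊕1⊕0⊕0⊕1⊕0⊕1⊕0 = 0
Syndrome s8…s1 = 0000 → no error.

0000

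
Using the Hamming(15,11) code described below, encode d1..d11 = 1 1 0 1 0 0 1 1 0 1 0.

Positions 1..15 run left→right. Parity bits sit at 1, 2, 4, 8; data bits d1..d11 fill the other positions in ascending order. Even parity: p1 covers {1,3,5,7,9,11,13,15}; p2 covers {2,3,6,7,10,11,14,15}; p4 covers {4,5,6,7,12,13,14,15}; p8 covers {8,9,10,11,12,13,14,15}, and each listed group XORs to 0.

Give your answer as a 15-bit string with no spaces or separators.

001010110011010

Place data at non-parity positions: p1 p2 1 p4 1 0 1 p8 0 0 1 1 0 1 0
p1 (pos 1,3,5,7,9,11,13,15): XOR of data positions = 1⊕1⊕1⊕0⊕1⊕0⊕0 = 0
p2 (pos 2,3,6,7,10,11,14,15): XOR of data positions = 1⊕0⊕1⊕0⊕1⊕1⊕0 = 0
p4 (pos 4,5,6,7,12,13,14,15): XOR of data positions = 1⊕0⊕1⊕1⊕0⊕1⊕0 = 0
p8 (pos 8,9,10,11,12,13,14,15): XOR of data positions = 0⊕0⊕1⊕1⊕0⊕1⊕0 = 1
Codeword: 001010110011010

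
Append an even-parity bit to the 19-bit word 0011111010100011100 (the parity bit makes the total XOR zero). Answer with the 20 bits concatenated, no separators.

XOR of the 19 data bits: 0⊕0⊕1⊕1⊕1⊕1⊕1⊕0⊕1⊕0⊕1⊕0⊕0⊕0⊕1⊕1⊕1⊕0⊕0 = 0
Parity bit = 0 (so all 20 bits XOR to 0).

00111110101000111000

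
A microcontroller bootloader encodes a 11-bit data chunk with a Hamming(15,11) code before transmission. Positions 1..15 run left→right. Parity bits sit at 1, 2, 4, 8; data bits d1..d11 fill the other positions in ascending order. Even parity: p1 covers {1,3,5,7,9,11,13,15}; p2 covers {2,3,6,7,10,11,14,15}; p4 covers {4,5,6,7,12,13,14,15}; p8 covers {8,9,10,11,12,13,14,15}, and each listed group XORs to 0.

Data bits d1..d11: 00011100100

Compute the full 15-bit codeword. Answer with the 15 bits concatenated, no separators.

Place data at non-parity positions: p1 p2 0 p4 0 0 1 p8 1 1 0 0 1 0 0
p1 (pos 1,3,5,7,9,11,13,15): XOR of data positions = 0⊕0⊕1⊕1⊕0⊕1⊕0 = 1
p2 (pos 2,3,6,7,10,11,14,15): XOR of data positions = 0⊕0⊕1⊕1⊕0⊕0⊕0 = 0
p4 (pos 4,5,6,7,12,13,14,15): XOR of data positions = 0⊕0⊕1⊕0⊕1⊕0⊕0 = 0
p8 (pos 8,9,10,11,12,13,14,15): XOR of data positions = 1⊕1⊕0⊕0⊕1⊕0⊕0 = 1
Codeword: 100000111100100

100000111100100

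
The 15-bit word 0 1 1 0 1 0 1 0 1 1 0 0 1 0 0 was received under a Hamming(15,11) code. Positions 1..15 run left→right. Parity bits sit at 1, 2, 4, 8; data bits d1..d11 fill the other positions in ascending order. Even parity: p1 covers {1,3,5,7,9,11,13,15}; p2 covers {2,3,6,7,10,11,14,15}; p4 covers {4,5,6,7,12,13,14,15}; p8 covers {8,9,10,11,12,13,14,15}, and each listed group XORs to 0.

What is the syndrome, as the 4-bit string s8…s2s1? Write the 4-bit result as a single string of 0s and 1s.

s1 (pos 1,3,5,7,9,11,13,15): 0⊕1⊕1⊕1⊕1⊕0⊕1⊕0 = 1
s2 (pos 2,3,6,7,10,11,14,15): 1⊕1⊕0⊕1⊕1⊕0⊕0⊕0 = 0
s4 (pos 4,5,6,7,12,13,14,15): 0⊕1⊕0⊕1⊕0⊕1⊕0⊕0 = 1
s8 (pos 8,9,10,11,12,13,14,15): 0⊕1⊕1⊕0⊕0⊕1⊕0⊕0 = 1
Syndrome s8…s1 = 1101 → error at position 13.

1101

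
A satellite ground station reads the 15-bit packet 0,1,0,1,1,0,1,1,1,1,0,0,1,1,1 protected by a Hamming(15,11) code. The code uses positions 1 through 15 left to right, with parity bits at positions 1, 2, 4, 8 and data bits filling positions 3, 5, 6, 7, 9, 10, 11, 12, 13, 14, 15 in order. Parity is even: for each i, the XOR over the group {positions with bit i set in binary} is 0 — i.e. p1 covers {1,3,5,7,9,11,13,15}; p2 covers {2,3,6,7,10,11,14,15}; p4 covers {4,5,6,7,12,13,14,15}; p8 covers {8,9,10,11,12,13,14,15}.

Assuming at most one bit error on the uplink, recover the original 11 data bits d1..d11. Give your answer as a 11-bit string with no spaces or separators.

11011100111

s1 (pos 1,3,5,7,9,11,13,15): 0⊕0⊕1⊕1⊕1⊕0⊕1⊕1 = 1
s2 (pos 2,3,6,7,10,11,14,15): 1⊕0⊕0⊕1⊕1⊕0⊕1⊕1 = 1
s4 (pos 4,5,6,7,12,13,14,15): 1⊕1⊕0⊕1⊕0⊕1⊕1⊕1 = 0
s8 (pos 8,9,10,11,12,13,14,15): 1⊕1⊕1⊕0⊕0⊕1⊕1⊕1 = 0
Syndrome s8…s1 = 0011 → error at position 3.
Flip position 3: 010110111100111 → 011110111100111
Read data bits from positions 3,5,6,7,9,10,11,12,13,14,15: 11011100111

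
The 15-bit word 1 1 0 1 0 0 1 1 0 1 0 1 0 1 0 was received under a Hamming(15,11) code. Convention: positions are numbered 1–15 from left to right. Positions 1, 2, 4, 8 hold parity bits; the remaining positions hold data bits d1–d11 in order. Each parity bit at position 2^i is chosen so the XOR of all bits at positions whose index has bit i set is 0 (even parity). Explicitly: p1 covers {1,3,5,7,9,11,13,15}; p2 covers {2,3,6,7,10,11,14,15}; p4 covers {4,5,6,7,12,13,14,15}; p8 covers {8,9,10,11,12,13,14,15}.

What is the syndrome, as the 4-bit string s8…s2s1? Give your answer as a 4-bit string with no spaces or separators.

0000

s1 (pos 1,3,5,7,9,11,13,15): 1⊕0⊕0⊕1⊕0⊕0⊕0⊕0 = 0
s2 (pos 2,3,6,7,10,11,14,15): 1⊕0⊕0⊕1⊕1⊕0⊕1⊕0 = 0
s4 (pos 4,5,6,7,12,13,14,15): 1⊕0⊕0⊕1⊕1⊕0⊕1⊕0 = 0
s8 (pos 8,9,10,11,12,13,14,15): 1⊕0⊕1⊕0⊕1⊕0⊕1⊕0 = 0
Syndrome s8…s1 = 0000 → no error.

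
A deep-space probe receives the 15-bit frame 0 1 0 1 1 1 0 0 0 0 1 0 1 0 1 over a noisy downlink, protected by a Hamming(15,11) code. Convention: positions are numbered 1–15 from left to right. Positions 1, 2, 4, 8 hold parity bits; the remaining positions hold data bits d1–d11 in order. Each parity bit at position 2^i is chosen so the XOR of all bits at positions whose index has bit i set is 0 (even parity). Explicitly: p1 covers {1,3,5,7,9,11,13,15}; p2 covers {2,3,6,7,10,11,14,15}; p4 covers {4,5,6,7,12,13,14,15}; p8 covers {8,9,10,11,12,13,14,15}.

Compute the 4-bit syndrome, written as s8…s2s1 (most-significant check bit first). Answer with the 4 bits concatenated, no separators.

s1 (pos 1,3,5,7,9,11,13,15): 0⊕0⊕1⊕0⊕0⊕1⊕1⊕1 = 0
s2 (pos 2,3,6,7,10,11,14,15): 1⊕0⊕1⊕0⊕0⊕1⊕0⊕1 = 0
s4 (pos 4,5,6,7,12,13,14,15): 1⊕1⊕1⊕0⊕0⊕1⊕0⊕1 = 1
s8 (pos 8,9,10,11,12,13,14,15): 0⊕0⊕0⊕1⊕0⊕1⊕0⊕1 = 1
Syndrome s8…s1 = 1100 → error at position 12.

1100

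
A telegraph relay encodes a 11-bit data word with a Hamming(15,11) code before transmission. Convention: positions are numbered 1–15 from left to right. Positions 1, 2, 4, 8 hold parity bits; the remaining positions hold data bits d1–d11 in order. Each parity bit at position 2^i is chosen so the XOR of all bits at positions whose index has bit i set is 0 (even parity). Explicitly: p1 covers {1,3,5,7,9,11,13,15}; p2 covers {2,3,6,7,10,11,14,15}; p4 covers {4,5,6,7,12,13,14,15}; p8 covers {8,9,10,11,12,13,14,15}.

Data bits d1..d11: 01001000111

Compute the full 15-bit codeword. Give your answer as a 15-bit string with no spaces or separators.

000010001000111

Place data at non-parity positions: p1 p2 0 p4 1 0 0 p8 1 0 0 0 1 1 1
p1 (pos 1,3,5,7,9,11,13,15): XOR of data positions = 0⊕1⊕0⊕1⊕0⊕1⊕1 = 0
p2 (pos 2,3,6,7,10,11,14,15): XOR of data positions = 0⊕0⊕0⊕0⊕0⊕1⊕1 = 0
p4 (pos 4,5,6,7,12,13,14,15): XOR of data positions = 1⊕0⊕0⊕0⊕1⊕1⊕1 = 0
p8 (pos 8,9,10,11,12,13,14,15): XOR of data positions = 1⊕0⊕0⊕0⊕1⊕1⊕1 = 0
Codeword: 000010001000111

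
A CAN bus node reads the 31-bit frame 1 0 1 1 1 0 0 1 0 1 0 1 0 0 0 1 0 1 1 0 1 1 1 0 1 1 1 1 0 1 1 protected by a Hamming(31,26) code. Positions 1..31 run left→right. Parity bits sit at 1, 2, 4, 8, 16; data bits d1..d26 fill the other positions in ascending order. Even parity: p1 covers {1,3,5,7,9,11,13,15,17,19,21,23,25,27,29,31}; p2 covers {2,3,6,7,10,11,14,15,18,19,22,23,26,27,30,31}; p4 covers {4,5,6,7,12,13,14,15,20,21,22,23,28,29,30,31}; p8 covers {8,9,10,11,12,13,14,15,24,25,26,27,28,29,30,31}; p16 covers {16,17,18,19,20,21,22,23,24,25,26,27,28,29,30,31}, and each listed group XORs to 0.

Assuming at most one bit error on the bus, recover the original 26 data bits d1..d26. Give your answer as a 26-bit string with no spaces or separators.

11000101100011011101111011

s1 (pos 1,3,5,7,9,11,13,15,17,19,21,23,25,27,29,31): 1⊕1⊕1⊕0⊕0⊕0⊕0⊕0⊕0⊕1⊕1⊕1⊕1⊕1⊕0⊕1 = 1
s2 (pos 2,3,6,7,10,11,14,15,18,19,22,23,26,27,30,31): 0⊕1⊕0⊕0⊕1⊕0⊕0⊕0⊕1⊕1⊕1⊕1⊕1⊕1⊕1⊕1 = 0
s4 (pos 4,5,6,7,12,13,14,15,20,21,22,23,28,29,30,31): 1⊕1⊕0⊕0⊕1⊕0⊕0⊕0⊕0⊕1⊕1⊕1⊕1⊕0⊕1⊕1 = 1
s8 (pos 8,9,10,11,12,13,14,15,24,25,26,27,28,29,30,31): 1⊕0⊕1⊕0⊕1⊕0⊕0⊕0⊕0⊕1⊕1⊕1⊕1⊕0⊕1⊕1 = 1
s16 (pos 16,17,18,19,20,21,22,23,24,25,26,27,28,29,30,31): 1⊕0⊕1⊕1⊕0⊕1⊕1⊕1⊕0⊕1⊕1⊕1⊕1⊕0⊕1⊕1 = 0
Syndrome s16…s1 = 01101 → error at position 13.
Flip position 13: 1011100101010001011011101111011 → 1011100101011001011011101111011
Read data bits from positions 3,5,6,7,9,10,11,12,13,14,15,17,18,19,20,21,22,23,24,25,26,27,28,29,30,31: 11000101100011011101111011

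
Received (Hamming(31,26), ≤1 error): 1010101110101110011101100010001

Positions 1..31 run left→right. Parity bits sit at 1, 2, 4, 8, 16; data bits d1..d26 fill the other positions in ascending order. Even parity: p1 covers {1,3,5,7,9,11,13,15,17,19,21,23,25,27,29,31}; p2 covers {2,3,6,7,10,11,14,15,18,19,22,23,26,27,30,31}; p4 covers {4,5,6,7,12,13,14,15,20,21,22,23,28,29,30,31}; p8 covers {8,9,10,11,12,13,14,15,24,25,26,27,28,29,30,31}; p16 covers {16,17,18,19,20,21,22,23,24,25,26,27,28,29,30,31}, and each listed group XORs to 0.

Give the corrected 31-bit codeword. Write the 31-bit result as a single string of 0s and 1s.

1010101110101110011100100010001

s1 (pos 1,3,5,7,9,11,13,15,17,19,21,23,25,27,29,31): 1⊕1⊕1⊕1⊕1⊕1⊕1⊕1⊕0⊕1⊕0⊕1⊕0⊕1⊕0⊕1 = 0
s2 (pos 2,3,6,7,10,11,14,15,18,19,22,23,26,27,30,31): 0⊕1⊕0⊕1⊕0⊕1⊕1⊕1⊕1⊕1⊕1⊕1⊕0⊕1⊕0⊕1 = 1
s4 (pos 4,5,6,7,12,13,14,15,20,21,22,23,28,29,30,31): 0⊕1⊕0⊕1⊕0⊕1⊕1⊕1⊕1⊕0⊕1⊕1⊕0⊕0⊕0⊕1 = 1
s8 (pos 8,9,10,11,12,13,14,15,24,25,26,27,28,29,30,31): 1⊕1⊕0⊕1⊕0⊕1⊕1⊕1⊕0⊕0⊕0⊕1⊕0⊕0⊕0⊕1 = 0
s16 (pos 16,17,18,19,20,21,22,23,24,25,26,27,28,29,30,31): 0⊕0⊕1⊕1⊕1⊕0⊕1⊕1⊕0⊕0⊕0⊕1⊕0⊕0⊕0⊕1 = 1
Syndrome s16…s1 = 10110 → error at position 22.
Flip position 22: 1010101110101110011101100010001 → 1010101110101110011100100010001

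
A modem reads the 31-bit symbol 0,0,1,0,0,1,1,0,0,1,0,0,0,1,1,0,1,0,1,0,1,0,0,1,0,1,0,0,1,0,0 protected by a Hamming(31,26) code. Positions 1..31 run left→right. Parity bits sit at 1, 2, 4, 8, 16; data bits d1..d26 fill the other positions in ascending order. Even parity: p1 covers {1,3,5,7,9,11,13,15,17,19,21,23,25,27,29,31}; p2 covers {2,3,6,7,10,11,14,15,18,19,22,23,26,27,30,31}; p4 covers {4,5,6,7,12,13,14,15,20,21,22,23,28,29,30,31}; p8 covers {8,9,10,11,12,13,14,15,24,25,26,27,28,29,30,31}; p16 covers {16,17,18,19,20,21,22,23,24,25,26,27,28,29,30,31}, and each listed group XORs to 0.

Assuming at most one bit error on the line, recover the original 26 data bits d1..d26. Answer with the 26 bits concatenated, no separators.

s1 (pos 1,3,5,7,9,11,13,15,17,19,21,23,25,27,29,31): 0⊕1⊕0⊕1⊕0⊕0⊕0⊕1⊕1⊕1⊕1⊕0⊕0⊕0⊕1⊕0 = 1
s2 (pos 2,3,6,7,10,11,14,15,18,19,22,23,26,27,30,31): 0⊕1⊕1⊕1⊕1⊕0⊕1⊕1⊕0⊕1⊕0⊕0⊕1⊕0⊕0⊕0 = 0
s4 (pos 4,5,6,7,12,13,14,15,20,21,22,23,28,29,30,31): 0⊕0⊕1⊕1⊕0⊕0⊕1⊕1⊕0⊕1⊕0⊕0⊕0⊕1⊕0⊕0 = 0
s8 (pos 8,9,10,11,12,13,14,15,24,25,26,27,28,29,30,31): 0⊕0⊕1⊕0⊕0⊕0⊕1⊕1⊕1⊕0⊕1⊕0⊕0⊕1⊕0⊕0 = 0
s16 (pos 16,17,18,19,20,21,22,23,24,25,26,27,28,29,30,31): 0⊕1⊕0⊕1⊕0⊕1⊕0⊕0⊕1⊕0⊕1⊕0⊕0⊕1⊕0⊕0 = 0
Syndrome s16…s1 = 00001 → error at position 1.
Flip position 1: 0010011001000110101010010100100 → 1010011001000110101010010100100
Read data bits from positions 3,5,6,7,9,10,11,12,13,14,15,17,18,19,20,21,22,23,24,25,26,27,28,29,30,31: 10110100011101010010100100

10110100011101010010100100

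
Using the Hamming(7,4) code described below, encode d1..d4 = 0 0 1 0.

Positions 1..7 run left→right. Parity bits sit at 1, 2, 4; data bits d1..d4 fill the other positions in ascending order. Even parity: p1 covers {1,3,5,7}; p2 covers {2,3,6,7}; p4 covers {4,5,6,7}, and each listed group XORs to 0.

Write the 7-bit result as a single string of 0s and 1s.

Place data at non-parity positions: p1 p2 0 p4 0 1 0
p1 (pos 1,3,5,7): XOR of data positions = 0⊕0⊕0 = 0
p2 (pos 2,3,6,7): XOR of data positions = 0⊕1⊕0 = 1
p4 (pos 4,5,6,7): XOR of data positions = 0⊕1⊕0 = 1
Codeword: 0101010

0101010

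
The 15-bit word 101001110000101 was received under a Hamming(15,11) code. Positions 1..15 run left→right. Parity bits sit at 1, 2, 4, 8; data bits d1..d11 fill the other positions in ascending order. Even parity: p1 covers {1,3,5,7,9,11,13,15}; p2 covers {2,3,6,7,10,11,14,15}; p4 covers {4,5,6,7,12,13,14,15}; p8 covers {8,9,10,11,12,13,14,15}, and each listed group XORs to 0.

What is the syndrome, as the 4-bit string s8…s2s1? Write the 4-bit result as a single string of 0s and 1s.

1001

s1 (pos 1,3,5,7,9,11,13,15): 1⊕1⊕0⊕1⊕0⊕0⊕1⊕1 = 1
s2 (pos 2,3,6,7,10,11,14,15): 0⊕1⊕1⊕1⊕0⊕0⊕0⊕1 = 0
s4 (pos 4,5,6,7,12,13,14,15): 0⊕0⊕1⊕1⊕0⊕1⊕0⊕1 = 0
s8 (pos 8,9,10,11,12,13,14,15): 1⊕0⊕0⊕0⊕0⊕1⊕0⊕1 = 1
Syndrome s8…s1 = 1001 → error at position 9.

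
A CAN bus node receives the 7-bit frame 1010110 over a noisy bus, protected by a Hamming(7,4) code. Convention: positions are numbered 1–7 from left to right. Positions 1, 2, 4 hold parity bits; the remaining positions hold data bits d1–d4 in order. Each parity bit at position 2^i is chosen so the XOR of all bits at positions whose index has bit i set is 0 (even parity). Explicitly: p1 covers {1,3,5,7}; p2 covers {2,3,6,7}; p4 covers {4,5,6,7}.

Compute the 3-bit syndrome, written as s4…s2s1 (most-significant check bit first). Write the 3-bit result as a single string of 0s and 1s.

s1 (pos 1,3,5,7): 1⊕1⊕1⊕0 = 1
s2 (pos 2,3,6,7): 0⊕1⊕1⊕0 = 0
s4 (pos 4,5,6,7): 0⊕1⊕1⊕0 = 0
Syndrome s4…s1 = 001 → error at position 1.

001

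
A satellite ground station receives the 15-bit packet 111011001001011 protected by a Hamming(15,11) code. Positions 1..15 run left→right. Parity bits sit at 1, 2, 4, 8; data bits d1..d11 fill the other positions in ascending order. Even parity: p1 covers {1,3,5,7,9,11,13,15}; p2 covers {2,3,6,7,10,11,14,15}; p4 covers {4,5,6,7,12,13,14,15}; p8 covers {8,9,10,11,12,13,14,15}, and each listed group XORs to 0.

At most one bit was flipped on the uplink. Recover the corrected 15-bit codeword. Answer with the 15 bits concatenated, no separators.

s1 (pos 1,3,5,7,9,11,13,15): 1⊕1⊕1⊕0⊕1⊕0⊕0⊕1 = 1
s2 (pos 2,3,6,7,10,11,14,15): 1⊕1⊕1⊕0⊕0⊕0⊕1⊕1 = 1
s4 (pos 4,5,6,7,12,13,14,15): 0⊕1⊕1⊕0⊕1⊕0⊕1⊕1 = 1
s8 (pos 8,9,10,11,12,13,14,15): 0⊕1⊕0⊕0⊕1⊕0⊕1⊕1 = 0
Syndrome s8…s1 = 0111 → error at position 7.
Flip position 7: 111011001001011 → 111011101001011

111011101001011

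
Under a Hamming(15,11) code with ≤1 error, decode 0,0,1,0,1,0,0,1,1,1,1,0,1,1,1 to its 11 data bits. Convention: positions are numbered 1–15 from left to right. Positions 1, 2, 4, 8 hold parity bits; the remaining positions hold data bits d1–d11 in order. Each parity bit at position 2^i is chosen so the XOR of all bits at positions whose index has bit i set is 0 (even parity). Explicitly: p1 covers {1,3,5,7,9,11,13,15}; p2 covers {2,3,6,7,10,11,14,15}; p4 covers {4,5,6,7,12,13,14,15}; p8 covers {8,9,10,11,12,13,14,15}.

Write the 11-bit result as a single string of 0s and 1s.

11001010111

s1 (pos 1,3,5,7,9,11,13,15): 0⊕1⊕1⊕0⊕1⊕1⊕1⊕1 = 0
s2 (pos 2,3,6,7,10,11,14,15): 0⊕1⊕0⊕0⊕1⊕1⊕1⊕1 = 1
s4 (pos 4,5,6,7,12,13,14,15): 0⊕1⊕0⊕0⊕0⊕1⊕1⊕1 = 0
s8 (pos 8,9,10,11,12,13,14,15): 1⊕1⊕1⊕1⊕0⊕1⊕1⊕1 = 1
Syndrome s8…s1 = 1010 → error at position 10.
Flip position 10: 001010011110111 → 001010011010111
Read data bits from positions 3,5,6,7,9,10,11,12,13,14,15: 11001010111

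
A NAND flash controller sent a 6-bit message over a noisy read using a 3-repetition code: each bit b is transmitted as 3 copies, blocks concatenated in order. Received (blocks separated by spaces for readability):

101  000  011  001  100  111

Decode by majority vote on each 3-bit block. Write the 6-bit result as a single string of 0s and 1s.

101001

Block 1 (101): 2 ones → 1
Block 2 (000): 0 ones → 0
Block 3 (011): 2 ones → 1
Block 4 (001): 1 one → 0
Block 5 (100): 1 one → 0
Block 6 (111): 3 ones → 1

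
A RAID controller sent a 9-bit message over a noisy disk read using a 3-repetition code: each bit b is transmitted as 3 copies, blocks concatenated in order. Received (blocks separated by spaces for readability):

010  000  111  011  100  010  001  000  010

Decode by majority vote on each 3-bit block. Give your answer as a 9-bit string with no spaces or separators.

Block 1 (010): 1 one → 0
Block 2 (000): 0 ones → 0
Block 3 (111): 3 ones → 1
Block 4 (011): 2 ones → 1
Block 5 (100): 1 one → 0
Block 6 (010): 1 one → 0
Block 7 (001): 1 one → 0
Block 8 (000): 0 ones → 0
Block 9 (010): 1 one → 0

001100000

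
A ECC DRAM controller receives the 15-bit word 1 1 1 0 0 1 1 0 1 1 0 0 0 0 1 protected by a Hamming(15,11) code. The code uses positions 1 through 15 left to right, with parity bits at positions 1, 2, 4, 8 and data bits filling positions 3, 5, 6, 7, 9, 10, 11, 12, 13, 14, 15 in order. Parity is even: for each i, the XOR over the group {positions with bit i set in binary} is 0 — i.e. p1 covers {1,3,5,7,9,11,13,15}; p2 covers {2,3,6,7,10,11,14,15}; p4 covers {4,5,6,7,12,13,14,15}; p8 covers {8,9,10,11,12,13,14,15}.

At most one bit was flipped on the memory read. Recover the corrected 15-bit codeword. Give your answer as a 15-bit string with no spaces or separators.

s1 (pos 1,3,5,7,9,11,13,15): 1⊕1⊕0⊕1⊕1⊕0⊕0⊕1 = 1
s2 (pos 2,3,6,7,10,11,14,15): 1⊕1⊕1⊕1⊕1⊕0⊕0⊕1 = 0
s4 (pos 4,5,6,7,12,13,14,15): 0⊕0⊕1⊕1⊕0⊕0⊕0⊕1 = 1
s8 (pos 8,9,10,11,12,13,14,15): 0⊕1⊕1⊕0⊕0⊕0⊕0⊕1 = 1
Syndrome s8…s1 = 1101 → error at position 13.
Flip position 13: 111001101100001 → 111001101100101

111001101100101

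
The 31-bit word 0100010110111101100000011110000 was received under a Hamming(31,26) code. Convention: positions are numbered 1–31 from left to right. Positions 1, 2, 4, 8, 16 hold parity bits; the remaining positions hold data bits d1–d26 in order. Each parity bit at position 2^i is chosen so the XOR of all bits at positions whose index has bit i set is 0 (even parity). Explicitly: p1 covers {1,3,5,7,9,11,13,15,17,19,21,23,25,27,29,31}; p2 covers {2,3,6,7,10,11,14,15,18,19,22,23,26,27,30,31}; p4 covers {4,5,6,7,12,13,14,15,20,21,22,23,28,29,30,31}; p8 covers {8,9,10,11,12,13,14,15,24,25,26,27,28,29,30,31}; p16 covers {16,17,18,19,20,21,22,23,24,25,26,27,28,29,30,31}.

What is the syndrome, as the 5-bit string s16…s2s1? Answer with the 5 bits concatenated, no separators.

s1 (pos 1,3,5,7,9,11,13,15,17,19,21,23,25,27,29,31): 0⊕0⊕0⊕0⊕1⊕1⊕1⊕0⊕1⊕0⊕0⊕0⊕1⊕1⊕0⊕0 = 0
s2 (pos 2,3,6,7,10,11,14,15,18,19,22,23,26,27,30,31): 1⊕0⊕1⊕0⊕0⊕1⊕1⊕0⊕0⊕0⊕0⊕0⊕1⊕1⊕0⊕0 = 0
s4 (pos 4,5,6,7,12,13,14,15,20,21,22,23,28,29,30,31): 0⊕0⊕1⊕0⊕1⊕1⊕1⊕0⊕0⊕0⊕0⊕0⊕0⊕0⊕0⊕0 = 0
s8 (pos 8,9,10,11,12,13,14,15,24,25,26,27,28,29,30,31): 1⊕1⊕0⊕1⊕1⊕1⊕1⊕0⊕1⊕1⊕1⊕1⊕0⊕0⊕0⊕0 = 0
s16 (pos 16,17,18,19,20,21,22,23,24,25,26,27,28,29,30,31): 1⊕1⊕0⊕0⊕0⊕0⊕0⊕0⊕1⊕1⊕1⊕1⊕0⊕0⊕0⊕0 = 0
Syndrome s16…s1 = 00000 → no error.

00000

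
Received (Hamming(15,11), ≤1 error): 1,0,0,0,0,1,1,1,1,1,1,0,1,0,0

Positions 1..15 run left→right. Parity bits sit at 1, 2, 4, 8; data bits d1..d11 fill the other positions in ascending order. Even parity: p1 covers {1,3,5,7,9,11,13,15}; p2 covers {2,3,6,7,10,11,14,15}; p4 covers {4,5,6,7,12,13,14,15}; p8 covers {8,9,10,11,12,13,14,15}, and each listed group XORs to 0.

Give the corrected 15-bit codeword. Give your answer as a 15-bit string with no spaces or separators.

s1 (pos 1,3,5,7,9,11,13,15): 1⊕0⊕0⊕1⊕1⊕1⊕1⊕0 = 1
s2 (pos 2,3,6,7,10,11,14,15): 0⊕0⊕1⊕1⊕1⊕1⊕0⊕0 = 0
s4 (pos 4,5,6,7,12,13,14,15): 0⊕0⊕1⊕1⊕0⊕1⊕0⊕0 = 1
s8 (pos 8,9,10,11,12,13,14,15): 1⊕1⊕1⊕1⊕0⊕1⊕0⊕0 = 1
Syndrome s8…s1 = 1101 → error at position 13.
Flip position 13: 100001111110100 → 100001111110000

100001111110000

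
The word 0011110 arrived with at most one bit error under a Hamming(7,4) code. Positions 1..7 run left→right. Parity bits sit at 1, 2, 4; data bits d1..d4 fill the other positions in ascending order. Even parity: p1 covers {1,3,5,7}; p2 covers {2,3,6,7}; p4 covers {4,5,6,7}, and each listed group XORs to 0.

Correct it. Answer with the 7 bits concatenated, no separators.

s1 (pos 1,3,5,7): 0⊕1⊕1⊕0 = 0
s2 (pos 2,3,6,7): 0⊕1⊕1⊕0 = 0
s4 (pos 4,5,6,7): 1⊕1⊕1⊕0 = 1
Syndrome s4…s1 = 100 → error at position 4.
Flip position 4: 0011110 → 0010110

0010110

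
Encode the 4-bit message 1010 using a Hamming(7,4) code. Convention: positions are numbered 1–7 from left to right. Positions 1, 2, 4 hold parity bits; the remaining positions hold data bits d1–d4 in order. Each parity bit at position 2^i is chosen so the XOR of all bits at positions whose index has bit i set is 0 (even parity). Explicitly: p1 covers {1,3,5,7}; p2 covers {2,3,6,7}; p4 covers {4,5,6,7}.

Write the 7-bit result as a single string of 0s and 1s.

Place data at non-parity positions: p1 p2 1 p4 0 1 0
p1 (pos 1,3,5,7): XOR of data positions = 1⊕0⊕0 = 1
p2 (pos 2,3,6,7): XOR of data positions = 1⊕1⊕0 = 0
p4 (pos 4,5,6,7): XOR of data positions = 0⊕1⊕0 = 1
Codeword: 1011010

1011010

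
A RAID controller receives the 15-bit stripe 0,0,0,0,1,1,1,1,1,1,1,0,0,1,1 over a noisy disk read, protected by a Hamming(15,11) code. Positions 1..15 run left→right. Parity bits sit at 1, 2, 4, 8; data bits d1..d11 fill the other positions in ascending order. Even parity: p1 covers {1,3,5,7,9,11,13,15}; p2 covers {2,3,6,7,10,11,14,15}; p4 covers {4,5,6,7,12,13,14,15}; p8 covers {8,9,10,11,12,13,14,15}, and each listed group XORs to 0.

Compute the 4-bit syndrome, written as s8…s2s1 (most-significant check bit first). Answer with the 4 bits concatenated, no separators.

0101

s1 (pos 1,3,5,7,9,11,13,15): 0⊕0⊕1⊕1⊕1⊕1⊕0⊕1 = 1
s2 (pos 2,3,6,7,10,11,14,15): 0⊕0⊕1⊕1⊕1⊕1⊕1⊕1 = 0
s4 (pos 4,5,6,7,12,13,14,15): 0⊕1⊕1⊕1⊕0⊕0⊕1⊕1 = 1
s8 (pos 8,9,10,11,12,13,14,15): 1⊕1⊕1⊕1⊕0⊕0⊕1⊕1 = 0
Syndrome s8…s1 = 0101 → error at position 5.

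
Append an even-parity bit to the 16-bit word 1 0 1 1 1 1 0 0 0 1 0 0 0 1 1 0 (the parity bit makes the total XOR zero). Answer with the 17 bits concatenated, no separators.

10111100010001100

XOR of the 16 data bits: 1⊕0⊕1⊕1⊕1⊕1⊕0⊕0⊕0⊕1⊕0⊕0⊕0⊕1⊕1⊕0 = 0
Parity bit = 0 (so all 17 bits XOR to 0).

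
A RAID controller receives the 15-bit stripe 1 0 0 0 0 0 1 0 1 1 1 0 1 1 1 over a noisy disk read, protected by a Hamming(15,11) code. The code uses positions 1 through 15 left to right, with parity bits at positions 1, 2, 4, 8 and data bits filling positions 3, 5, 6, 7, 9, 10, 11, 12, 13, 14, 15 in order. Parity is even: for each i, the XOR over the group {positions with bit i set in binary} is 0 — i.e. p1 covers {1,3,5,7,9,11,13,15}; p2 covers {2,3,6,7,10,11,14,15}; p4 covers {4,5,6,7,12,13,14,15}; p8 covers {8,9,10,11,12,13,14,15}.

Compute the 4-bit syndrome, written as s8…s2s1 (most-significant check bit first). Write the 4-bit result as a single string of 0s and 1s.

s1 (pos 1,3,5,7,9,11,13,15): 1⊕0⊕0⊕1⊕1⊕1⊕1⊕1 = 0
s2 (pos 2,3,6,7,10,11,14,15): 0⊕0⊕0⊕1⊕1⊕1⊕1⊕1 = 1
s4 (pos 4,5,6,7,12,13,14,15): 0⊕0⊕0⊕1⊕0⊕1⊕1⊕1 = 0
s8 (pos 8,9,10,11,12,13,14,15): 0⊕1⊕1⊕1⊕0⊕1⊕1⊕1 = 0
Syndrome s8…s1 = 0010 → error at position 2.

0010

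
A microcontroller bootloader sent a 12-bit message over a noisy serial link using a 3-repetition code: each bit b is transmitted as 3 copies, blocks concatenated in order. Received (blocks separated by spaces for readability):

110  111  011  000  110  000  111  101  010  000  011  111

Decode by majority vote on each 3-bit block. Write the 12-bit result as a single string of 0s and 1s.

111010110011

Block 1 (110): 2 ones → 1
Block 2 (111): 3 ones → 1
Block 3 (011): 2 ones → 1
Block 4 (000): 0 ones → 0
Block 5 (110): 2 ones → 1
Block 6 (000): 0 ones → 0
Block 7 (111): 3 ones → 1
Block 8 (101): 2 ones → 1
Block 9 (010): 1 one → 0
Block 10 (000): 0 ones → 0
Block 11 (011): 2 ones → 1
Block 12 (111): 3 ones → 1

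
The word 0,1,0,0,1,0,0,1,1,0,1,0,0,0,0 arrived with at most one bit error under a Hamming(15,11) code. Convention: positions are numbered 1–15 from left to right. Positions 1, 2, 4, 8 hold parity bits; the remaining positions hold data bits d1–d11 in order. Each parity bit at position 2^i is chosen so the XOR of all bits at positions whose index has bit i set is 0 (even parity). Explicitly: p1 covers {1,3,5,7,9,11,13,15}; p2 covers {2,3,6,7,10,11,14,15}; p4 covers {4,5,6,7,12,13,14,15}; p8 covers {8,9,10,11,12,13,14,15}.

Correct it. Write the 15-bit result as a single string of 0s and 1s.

010010011010100

s1 (pos 1,3,5,7,9,11,13,15): 0⊕0⊕1⊕0⊕1⊕1⊕0⊕0 = 1
s2 (pos 2,3,6,7,10,11,14,15): 1⊕0⊕0⊕0⊕0⊕1⊕0⊕0 = 0
s4 (pos 4,5,6,7,12,13,14,15): 0⊕1⊕0⊕0⊕0⊕0⊕0⊕0 = 1
s8 (pos 8,9,10,11,12,13,14,15): 1⊕1⊕0⊕1⊕0⊕0⊕0⊕0 = 1
Syndrome s8…s1 = 1101 → error at position 13.
Flip position 13: 010010011010000 → 010010011010100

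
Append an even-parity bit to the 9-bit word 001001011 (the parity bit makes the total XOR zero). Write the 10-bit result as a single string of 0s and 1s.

0010010110

XOR of the 9 data bits: 0⊕0⊕1⊕0⊕0⊕1⊕0⊕1⊕1 = 0
Parity bit = 0 (so all 10 bits XOR to 0).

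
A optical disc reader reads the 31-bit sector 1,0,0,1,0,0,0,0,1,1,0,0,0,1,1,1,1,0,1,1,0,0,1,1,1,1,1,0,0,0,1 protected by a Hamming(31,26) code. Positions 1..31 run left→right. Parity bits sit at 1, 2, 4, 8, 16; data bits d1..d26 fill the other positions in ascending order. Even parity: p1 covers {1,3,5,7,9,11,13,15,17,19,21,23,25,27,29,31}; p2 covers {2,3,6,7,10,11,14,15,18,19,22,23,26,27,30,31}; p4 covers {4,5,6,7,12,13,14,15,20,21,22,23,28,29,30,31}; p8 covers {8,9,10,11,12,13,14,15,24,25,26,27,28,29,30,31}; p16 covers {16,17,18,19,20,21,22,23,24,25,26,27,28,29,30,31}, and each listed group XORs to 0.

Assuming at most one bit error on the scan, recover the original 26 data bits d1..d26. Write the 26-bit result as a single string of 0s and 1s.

s1 (pos 1,3,5,7,9,11,13,15,17,19,21,23,25,27,29,31): 1⊕0⊕0⊕0⊕1⊕0⊕0⊕1⊕1⊕1⊕0⊕1⊕1⊕1⊕0⊕1 = 1
s2 (pos 2,3,6,7,10,11,14,15,18,19,22,23,26,27,30,31): 0⊕0⊕0⊕0⊕1⊕0⊕1⊕1⊕0⊕1⊕0⊕1⊕1⊕1⊕0⊕1 = 0
s4 (pos 4,5,6,7,12,13,14,15,20,21,22,23,28,29,30,31): 1⊕0⊕0⊕0⊕0⊕0⊕1⊕1⊕1⊕0⊕0⊕1⊕0⊕0⊕0⊕1 = 0
s8 (pos 8,9,10,11,12,13,14,15,24,25,26,27,28,29,30,31): 0⊕1⊕1⊕0⊕0⊕0⊕1⊕1⊕1⊕1⊕1⊕1⊕0⊕0⊕0⊕1 = 1
s16 (pos 16,17,18,19,20,21,22,23,24,25,26,27,28,29,30,31): 1⊕1⊕0⊕1⊕1⊕0⊕0⊕1⊕1⊕1⊕1⊕1⊕0⊕0⊕0⊕1 = 0
Syndrome s16…s1 = 01001 → error at position 9.
Flip position 9: 1001000011000111101100111110001 → 1001000001000111101100111110001
Read data bits from positions 3,5,6,7,9,10,11,12,13,14,15,17,18,19,20,21,22,23,24,25,26,27,28,29,30,31: 00000100011101100111110001

00000100011101100111110001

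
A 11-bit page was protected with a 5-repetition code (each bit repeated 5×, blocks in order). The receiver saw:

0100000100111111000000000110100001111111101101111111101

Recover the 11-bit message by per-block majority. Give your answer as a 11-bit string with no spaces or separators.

Block 1 (01000): 1 one → 0
Block 2 (00100): 1 one → 0
Block 3 (11111): 5 ones → 1
Block 4 (10000): 1 one → 0
Block 5 (00000): 0 ones → 0
Block 6 (11010): 3 ones → 1
Block 7 (00011): 2 ones → 0
Block 8 (11111): 5 ones → 1
Block 9 (10110): 3 ones → 1
Block 10 (11111): 5 ones → 1
Block 11 (11101): 4 ones → 1

00100101111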